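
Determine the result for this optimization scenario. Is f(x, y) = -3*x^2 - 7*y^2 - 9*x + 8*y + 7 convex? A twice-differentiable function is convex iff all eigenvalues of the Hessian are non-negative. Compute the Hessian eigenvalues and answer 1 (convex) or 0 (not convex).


The Hessian of f(x,y) = -3*x^2 - 7*y^2 - 9*x + 8*y + 7 is:
H = [[-6, 0], [0, -14]]
Trace = -6 - 14 = -20
Determinant = -6*-14 - (0)^2 = 84
Discriminant = (-20)^2 - 4*84 = 64.0
Eigenvalues: lambda_1 = -14.0, lambda_2 = -6.0
The function is not convex.

0


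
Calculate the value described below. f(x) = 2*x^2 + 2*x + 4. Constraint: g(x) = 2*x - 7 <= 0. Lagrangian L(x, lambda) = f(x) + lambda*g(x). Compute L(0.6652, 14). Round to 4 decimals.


Step 1: Evaluate f(x).
f(0.6652) = 2*0.6652^2 + 2*0.6652 + 4 = 6.2154
Step 2: Evaluate g(x).
g(0.6652) = 2*0.6652 - 7 = -5.6696
Step 3: Compute Lagrangian.
L = 6.2154 + 14*-5.6696 = -73.159


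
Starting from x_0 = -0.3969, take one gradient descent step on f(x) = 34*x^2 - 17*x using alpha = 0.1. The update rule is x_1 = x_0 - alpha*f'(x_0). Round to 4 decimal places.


We compute the gradient at x_0 and apply the update.
f'(x) = 68*x - 17
f'(-0.3969) = 68*-0.3969 - 17 = -43.9892
x_1 = -0.3969 - 0.1*-43.9892 = 4.002


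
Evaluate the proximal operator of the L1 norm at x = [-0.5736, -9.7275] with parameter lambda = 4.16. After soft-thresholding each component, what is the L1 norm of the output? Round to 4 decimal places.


Soft-thresholding with lambda = 4.16:
prox(-0.5736) = sign(-0.5736)*max(|-0.5736| - 4.16, 0) = 0.0
prox(-9.7275) = sign(-9.7275)*max(|-9.7275| - 4.16, 0) = -5.5675
prox(x) = [0.0, -5.5675]
||prox(x)||_1 = 0.0 + 5.5675 = 5.5675


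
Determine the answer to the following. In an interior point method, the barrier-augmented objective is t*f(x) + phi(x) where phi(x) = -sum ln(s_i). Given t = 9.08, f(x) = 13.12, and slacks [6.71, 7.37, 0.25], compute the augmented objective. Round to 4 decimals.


Step 1: Compute log-barrier.
ln values: [1.9036, 1.9974, -1.3863]
phi = -(1.9036 + 1.9974 - 1.3863) = -2.5147
Step 2: Compute augmented objective.
t*f(x) = 9.08*13.12 = 119.1296
Total = 119.1296 - 2.5147 = 116.6149


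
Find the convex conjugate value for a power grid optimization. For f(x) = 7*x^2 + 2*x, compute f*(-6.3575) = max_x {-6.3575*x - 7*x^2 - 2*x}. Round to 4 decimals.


f*(y) = sup_x {y*x - a*x^2 - b*x} = sup_x {(y-b)*x - a*x^2}
FOC: (y - b) - 2a*x = 0 => x* = (y - b)/(2a)
x* = (-6.3575 - 2)/(2*7) = -0.597
f*(-6.3575) = (y-b)^2/(4a) = (-6.3575 - 2)^2/(4*7)
= 69.8478/28 = 2.4946


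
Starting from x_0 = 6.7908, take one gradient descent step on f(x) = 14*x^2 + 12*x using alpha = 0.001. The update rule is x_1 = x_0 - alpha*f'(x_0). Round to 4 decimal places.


We compute the gradient at x_0 and apply the update.
f'(x) = 28*x + 12
f'(6.7908) = 28*6.7908 + 12 = 202.1424
x_1 = 6.7908 - 0.001*202.1424 = 6.5887


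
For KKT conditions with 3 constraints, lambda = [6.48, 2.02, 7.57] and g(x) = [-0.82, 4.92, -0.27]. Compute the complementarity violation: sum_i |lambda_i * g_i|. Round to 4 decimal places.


KKT complementary slackness check:
lambda_1 * g_1 = 6.48 * -0.82 = -5.3136
lambda_2 * g_2 = 2.02 * 4.92 = 9.9384
lambda_3 * g_3 = 7.57 * -0.27 = -2.0439
Total violation = 5.3136 + 9.9384 + 2.0439 = 17.2959


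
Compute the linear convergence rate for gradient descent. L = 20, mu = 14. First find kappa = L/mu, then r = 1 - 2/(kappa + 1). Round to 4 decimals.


Step 1: Compute the condition number.
kappa = L/mu = 20/14 = 1.4286
Step 2: Compute the convergence rate.
r = 1 - 2/(kappa + 1) = 1 - 2*mu/(L + mu) = (L - mu)/(L + mu) = 6/34 = 0.1765


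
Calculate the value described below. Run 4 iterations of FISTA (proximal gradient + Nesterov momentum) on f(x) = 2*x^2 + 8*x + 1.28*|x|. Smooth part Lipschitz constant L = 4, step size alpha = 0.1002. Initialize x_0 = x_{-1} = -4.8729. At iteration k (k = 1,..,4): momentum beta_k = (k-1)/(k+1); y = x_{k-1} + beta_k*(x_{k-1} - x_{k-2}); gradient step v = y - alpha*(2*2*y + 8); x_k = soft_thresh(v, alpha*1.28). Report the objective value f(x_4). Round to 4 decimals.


FISTA on f(x) = 2*x^2 + 8*x + 1.28*|x|
L = 4, alpha = 0.1002
Iteration 1: beta = 0.0, y = -4.8729 + 0.0*(-4.8729 + 4.8729) = -4.8729
  grad(y) = -11.4916, v = y - alpha*grad = -3.7214
  prox(v) = soft_thresh(-3.7214, 0.1283) = -3.5932
Iteration 2: beta = 0.3333, y = -3.5932 + 0.3333*(-3.5932 + 4.8729) = -3.1666
  grad(y) = -4.6665, v = y - alpha*grad = -2.699
  prox(v) = soft_thresh(-2.699, 0.1283) = -2.5708
Iteration 3: beta = 0.5, y = -2.5708 + 0.5*(-2.5708 + 3.5932) = -2.0596
  grad(y) = -0.2383, v = y - alpha*grad = -2.0357
  prox(v) = soft_thresh(-2.0357, 0.1283) = -1.9074
Iteration 4: beta = 0.6, y = -1.9074 + 0.6*(-1.9074 + 2.5708) = -1.5094
  grad(y) = 1.9622, v = y - alpha*grad = -1.7061
  prox(v) = soft_thresh(-1.7061, 0.1283) = -1.5778
f(x_4) = 2*(-1.5778)^2 + 8*(-1.5778) + 1.28*|-1.5778| = -5.6239


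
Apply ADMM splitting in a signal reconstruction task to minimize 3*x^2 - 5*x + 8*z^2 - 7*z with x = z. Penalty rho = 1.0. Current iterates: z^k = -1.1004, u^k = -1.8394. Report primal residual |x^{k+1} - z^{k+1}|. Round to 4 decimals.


ADMM iteration with rho = 1.0, z^k = -1.1004, u^k = -1.8394
Step 1: x-update.
Minimize 3*x^2 - 5*x + (1.0/2)*(x + 1.1004 - 1.8394)^2
FOC: (2*3 + 1.0)*x = 5 + 1.0*(-1.1004 + 1.8394)
x^{k+1} = 0.8199
Step 2: z-update.
Minimize 8*z^2 - 7*z + (1.0/2)*(0.8199 - z - 1.8394)^2
FOC: (2*8 + 1.0)*z = 7 + 1.0*(0.8199 - 1.8394)
z^{k+1} = 0.3518
Step 3: u-update.
u^{k+1} = -1.8394 + 0.8199 - 0.3518 = -1.3713
Step 4: Primal residual = |0.8199 - 0.3518| = 0.4681


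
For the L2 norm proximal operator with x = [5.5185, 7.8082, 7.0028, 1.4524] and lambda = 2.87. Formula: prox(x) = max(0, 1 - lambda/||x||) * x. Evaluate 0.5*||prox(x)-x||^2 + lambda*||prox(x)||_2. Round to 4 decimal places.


Step 1: Compute ||x||.
||x|| = 11.9403
Step 2: Compute scaling factor.
scale = max(0, 1 - 2.87/11.9403) = 0.7596
Step 3: prox(x) = [4.1921, 5.9314, 5.3196, 1.1033]
||prox(x)|| = 9.0703
Step 4: Proximal objective.
0.5*||prox-x||^2 = 4.1185
lambda*||prox|| = 26.0318
Total = 30.1502


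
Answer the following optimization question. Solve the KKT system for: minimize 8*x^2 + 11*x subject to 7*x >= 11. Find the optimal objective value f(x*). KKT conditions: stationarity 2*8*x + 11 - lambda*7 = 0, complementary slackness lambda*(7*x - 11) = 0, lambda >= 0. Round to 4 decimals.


Step 1: Try lambda = 0 (constraint inactive).
x_unc = -11/(2*8) = -0.6875
Check: 7*-0.6875 = -4.8125 < 11 -- violated!
Step 2: Constraint must be active: 7*x = 11
x* = 11/7 = 1.5714 (rounded; the exact value 11/7 is used below)
lambda = (2*8*(11/7) + 11)/7 = 5.1633
Step 3: Compute optimal value.
f(x*) = 8*(11/7)^2 + 11*(11/7) = 37.0408


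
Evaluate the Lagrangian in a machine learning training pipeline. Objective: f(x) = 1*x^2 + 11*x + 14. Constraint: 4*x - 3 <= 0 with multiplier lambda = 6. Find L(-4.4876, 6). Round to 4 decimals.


Step 1: Evaluate f(x).
f(-4.4876) = 1*(-4.4876)^2 + 11*(-4.4876) + 14 = -15.225
Step 2: Evaluate g(x).
g(-4.4876) = 4*-4.4876 - 3 = -20.9504
Step 3: Compute Lagrangian.
L = -15.225 + 6*-20.9504 = -140.9274


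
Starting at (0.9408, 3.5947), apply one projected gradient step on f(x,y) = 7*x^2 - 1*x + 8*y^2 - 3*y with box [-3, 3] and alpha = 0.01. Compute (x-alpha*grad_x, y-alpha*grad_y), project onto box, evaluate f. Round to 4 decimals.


Step 1: Compute gradient at (0.9408, 3.5947).
grad_x = 2*7*0.9408 - 1 = 12.1712
grad_y = 2*8*3.5947 - 3 = 54.5152
Step 2: Gradient step.
x_raw = 0.9408 - 0.01*12.1712 = 0.8191
y_raw = 3.5947 - 0.01*54.5152 = 3.0495
Step 3: Project onto [-3, 3].
x_proj = clip(0.8191) = 0.8191
y_proj = clip(3.0495) = 3.0
Step 4: Evaluate f.
f(0.8191, 3.0) = 66.8772


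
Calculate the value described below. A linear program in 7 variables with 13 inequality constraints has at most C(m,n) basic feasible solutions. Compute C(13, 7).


Each vertex corresponds to some choice of n active constraints out of m, so the number of vertices is at most C(m, n) = m! / (n!(m-n)!).
m = 13, n = 7
Numerator: 13 * 12 * 11 * 10 * 9 * 8 * 7
Denominator: 7! = 5040
C(13, 7) = 1716


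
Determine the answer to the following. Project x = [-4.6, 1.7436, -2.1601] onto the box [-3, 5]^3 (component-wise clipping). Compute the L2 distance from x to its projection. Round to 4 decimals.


Project each component onto [-3, 5].
clip(-4.6) = -3.0, clip(1.7436) = 1.7436, clip(-2.1601) = -2.1601
Projection = [-3.0, 1.7436, -2.1601]
Squared diffs: [2.56, 0.0, 0.0]
Distance = sqrt(2.56) = 1.6


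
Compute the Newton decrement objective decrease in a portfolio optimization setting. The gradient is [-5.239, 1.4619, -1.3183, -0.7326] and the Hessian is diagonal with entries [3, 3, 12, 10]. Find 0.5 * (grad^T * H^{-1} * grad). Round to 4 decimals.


Step 1: H is diagonal, so H^(-1) * g = [-1.7463, 0.4873, -0.1099, -0.0733].
Step 2: g^T H^(-1) g = sum_i g_i^2 / H_ii
  = (-5.239)^2/3 + (1.4619)^2/3 + (-1.3183)^2/12 + (-0.7326)^2/10
  = 9.149 + 0.7124 + 0.1448 + 0.0537 = 10.0599
Step 3: Objective decrease = 0.5 * g^T H^(-1) g = 5.03


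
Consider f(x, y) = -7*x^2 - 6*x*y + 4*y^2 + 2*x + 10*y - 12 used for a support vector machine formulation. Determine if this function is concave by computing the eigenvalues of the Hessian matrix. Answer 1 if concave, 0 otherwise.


The Hessian of f(x,y) = -7*x^2 - 6*x*y + 4*y^2 + 2*x + 10*y - 12 is:
H = [[-14, -6], [-6, 8]]
Trace = -14 + 8 = -6
Determinant = -14*8 - (-6)^2 = -148
Discriminant = (-6)^2 - 4*-148 = 628.0
Eigenvalues: lambda_1 = -15.53, lambda_2 = 9.53
The function is not concave.

0


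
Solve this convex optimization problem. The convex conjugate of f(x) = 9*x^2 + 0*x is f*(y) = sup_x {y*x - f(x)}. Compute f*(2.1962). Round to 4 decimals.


f*(y) = sup_x {y*x - a*x^2 - b*x} = sup_x {(y-b)*x - a*x^2}
FOC: (y - b) - 2a*x = 0 => x* = (y - b)/(2a)
x* = (2.1962 - 0)/(2*9) = 0.122
f*(2.1962) = (y-b)^2/(4a) = (2.1962 - 0)^2/(4*9)
= 4.8233/36 = 0.134


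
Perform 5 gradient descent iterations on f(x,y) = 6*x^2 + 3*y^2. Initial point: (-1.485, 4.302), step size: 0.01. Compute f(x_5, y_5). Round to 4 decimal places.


Gradient descent on f(x,y) = 6*x^2 + 3*y^2.
Starting point: (-1.485, 4.302), alpha = 0.01
Step 1: grad_x = 2*6*-1.485 = -17.82, grad_y = 2*3*4.302 = 25.812
  x_1 = -1.485 - 0.01*-17.82 = -1.3068
  y_1 = 4.302 - 0.01*25.812 = 4.0439
Step 2: grad_x = 2*6*-1.3068 = -15.6816, grad_y = 2*3*4.0439 = 24.2633
  x_2 = -1.3068 - 0.01*-15.6816 = -1.15
  y_2 = 4.0439 - 0.01*24.2633 = 3.8012
Step 3: grad_x = 2*6*-1.15 = -13.7998, grad_y = 2*3*3.8012 = 22.8075
  x_3 = -1.15 - 0.01*-13.7998 = -1.012
  y_3 = 3.8012 - 0.01*22.8075 = 3.5732
Step 4: grad_x = 2*6*-1.012 = -12.1438, grad_y = 2*3*3.5732 = 21.439
  x_4 = -1.012 - 0.01*-12.1438 = -0.8905
  y_4 = 3.5732 - 0.01*21.439 = 3.3588
Step 5: grad_x = 2*6*-0.8905 = -10.6866, grad_y = 2*3*3.3588 = 20.1527
  x_5 = -0.8905 - 0.01*-10.6866 = -0.7837
  y_5 = 3.3588 - 0.01*20.1527 = 3.1573
f(-0.7837, 3.1573) = 6*(-0.7837)^2 + 3*3.1573^2 = 33.5897


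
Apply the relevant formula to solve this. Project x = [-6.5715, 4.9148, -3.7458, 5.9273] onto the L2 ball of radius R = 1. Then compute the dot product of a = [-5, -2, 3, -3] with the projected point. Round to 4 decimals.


Step 1: Compute ||x|| (intermediates to 6 decimals).
||x|| = sqrt((-6.5715)^2 + 4.9148^2 + (-3.7458)^2 + 5.9273^2) = 10.793691
Step 2: Project.
Since ||x|| > R, scale = R/||x|| = 1/10.793691 = 0.092647, proj(x) = scale * x
proj(x) = [-0.60883, 0.455341, -0.347037, 0.549147]
Step 3: Dot product.
a^T * proj(x) = -5*(-0.60883) - 2*0.455341 + 3*(-0.347037) - 3*0.549147 = -0.5551


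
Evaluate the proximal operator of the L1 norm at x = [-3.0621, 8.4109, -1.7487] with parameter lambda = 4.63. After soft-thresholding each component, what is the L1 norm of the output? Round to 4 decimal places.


Soft-thresholding with lambda = 4.63:
prox(-3.0621) = sign(-3.0621)*max(|-3.0621| - 4.63, 0) = 0.0
prox(8.4109) = sign(8.4109)*max(|8.4109| - 4.63, 0) = 3.7809
prox(-1.7487) = sign(-1.7487)*max(|-1.7487| - 4.63, 0) = 0.0
prox(x) = [0.0, 3.7809, 0.0]
||prox(x)||_1 = 0.0 + 3.7809 + 0.0 = 3.7809


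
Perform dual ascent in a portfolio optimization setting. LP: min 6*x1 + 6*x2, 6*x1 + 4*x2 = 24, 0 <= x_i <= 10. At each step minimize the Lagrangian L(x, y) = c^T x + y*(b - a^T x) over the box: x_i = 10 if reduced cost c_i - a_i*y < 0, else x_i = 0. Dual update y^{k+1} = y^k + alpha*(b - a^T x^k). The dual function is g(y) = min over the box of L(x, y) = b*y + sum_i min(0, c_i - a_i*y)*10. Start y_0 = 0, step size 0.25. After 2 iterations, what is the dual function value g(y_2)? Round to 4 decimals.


Dual ascent for LP: min 6*x1 + 6*x2, 6*x1 + 4*x2 = 24, 0 <= x_i <= 10
Step 1: y^k = 0.0, reduced costs: (6.0, 6.0)
  x^k = (0.0, 0.0), subgradient = b - a^T x = 24.0
  y^{k+1} = 0.0 + 0.25*24.0 = 6.0
Step 2: y^k = 6.0, reduced costs: (-30.0, -18.0)
  x^k = (10.0, 10.0), subgradient = b - a^T x = -76.0
  y^{k+1} = 6.0 + 0.25*-76.0 = -13.0
Dual objective at y_2 = -13.0: reduced costs (84.0, 58.0), box minimizer x = (0.0, 0.0)
g(y_2) = b*y + (c1 - a1*y)*x1 + (c2 - a2*y)*x2 = 24*(-13.0) + 84.0*0.0 + 58.0*0.0 = -312.0 + 0.0 + 0.0 = -312.0


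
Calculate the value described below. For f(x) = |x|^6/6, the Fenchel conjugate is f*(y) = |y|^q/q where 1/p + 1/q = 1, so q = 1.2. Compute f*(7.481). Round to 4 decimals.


The conjugate exponent q satisfies 1/p + 1/q = 1.
p = 6, so q = 6/(6 - 1) = 1.2
|y|^q = 7.481^1.2 = 11.188
f*(7.481) = 11.188 / 1.2 = 9.3233


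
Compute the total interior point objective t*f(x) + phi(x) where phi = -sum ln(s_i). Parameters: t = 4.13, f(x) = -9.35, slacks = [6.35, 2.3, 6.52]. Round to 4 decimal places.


Step 1: Compute log-barrier.
ln values: [1.8485, 0.8329, 1.8749]
phi = -(1.8485 + 0.8329 + 1.8749) = -4.5562
Step 2: Compute augmented objective.
t*f(x) = 4.13*-9.35 = -38.6155
Total = -38.6155 - 4.5562 = -43.1717


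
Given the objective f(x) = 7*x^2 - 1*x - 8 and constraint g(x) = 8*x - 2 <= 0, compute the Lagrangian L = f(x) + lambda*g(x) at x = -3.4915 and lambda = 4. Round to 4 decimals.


Step 1: Evaluate f(x).
f(-3.4915) = 7*(-3.4915)^2 - 1*(-3.4915) - 8 = 80.8255
Step 2: Evaluate g(x).
g(-3.4915) = 8*-3.4915 - 2 = -29.932
Step 3: Compute Lagrangian.
L = 80.8255 + 4*-29.932 = -38.9025


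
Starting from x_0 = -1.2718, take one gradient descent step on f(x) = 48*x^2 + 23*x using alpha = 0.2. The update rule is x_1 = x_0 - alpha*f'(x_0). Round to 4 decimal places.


We compute the gradient at x_0 and apply the update.
f'(x) = 96*x + 23
f'(-1.2718) = 96*-1.2718 + 23 = -99.0928
x_1 = -1.2718 - 0.2*-99.0928 = 18.5468


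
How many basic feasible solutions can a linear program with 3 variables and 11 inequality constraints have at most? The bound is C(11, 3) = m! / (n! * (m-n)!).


Each vertex corresponds to some choice of n active constraints out of m, so the number of vertices is at most C(m, n) = m! / (n!(m-n)!).
m = 11, n = 3
Numerator: 11 * 10 * 9
Denominator: 3! = 6
C(11, 3) = 165


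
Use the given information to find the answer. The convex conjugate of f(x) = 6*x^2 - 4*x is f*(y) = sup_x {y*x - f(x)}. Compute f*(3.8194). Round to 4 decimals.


f*(y) = sup_x {y*x - a*x^2 - b*x} = sup_x {(y-b)*x - a*x^2}
FOC: (y - b) - 2a*x = 0 => x* = (y - b)/(2a)
x* = (3.8194 + 4)/(2*6) = 0.6516
f*(3.8194) = (y-b)^2/(4a) = (3.8194 + 4)^2/(4*6)
= 61.143/24 = 2.5476


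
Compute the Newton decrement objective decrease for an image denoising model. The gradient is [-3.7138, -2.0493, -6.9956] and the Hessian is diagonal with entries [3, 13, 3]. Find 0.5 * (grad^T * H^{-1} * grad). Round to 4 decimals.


Step 1: H is diagonal, so H^(-1) * g = [-1.2379, -0.1576, -2.3319].
Step 2: g^T H^(-1) g = sum_i g_i^2 / H_ii
  = (-3.7138)^2/3 + (-2.0493)^2/13 + (-6.9956)^2/3
  = 4.5974 + 0.323 + 16.3128 = 21.2333
Step 3: Objective decrease = 0.5 * g^T H^(-1) g = 10.6166


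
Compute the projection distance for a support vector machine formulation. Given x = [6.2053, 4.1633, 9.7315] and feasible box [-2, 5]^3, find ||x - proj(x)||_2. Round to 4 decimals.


Project each component onto [-2, 5].
clip(6.2053) = 5.0, clip(4.1633) = 4.1633, clip(9.7315) = 5.0
Projection = [5.0, 4.1633, 5.0]
Squared diffs: [1.4527, 0.0, 22.3871]
Distance = sqrt(23.8398) = 4.8826


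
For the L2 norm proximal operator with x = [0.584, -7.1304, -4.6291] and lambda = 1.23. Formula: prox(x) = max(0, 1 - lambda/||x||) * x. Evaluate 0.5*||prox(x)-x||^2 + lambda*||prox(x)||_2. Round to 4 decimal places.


Step 1: Compute ||x||.
||x|| = 8.5213
Step 2: Compute scaling factor.
scale = max(0, 1 - 1.23/8.5213) = 0.8557
Step 3: prox(x) = [0.4997, -6.1012, -3.9609]
||prox(x)|| = 7.2913
Step 4: Proximal objective.
0.5*||prox-x||^2 = 0.7565
lambda*||prox|| = 8.9683
Total = 9.7247


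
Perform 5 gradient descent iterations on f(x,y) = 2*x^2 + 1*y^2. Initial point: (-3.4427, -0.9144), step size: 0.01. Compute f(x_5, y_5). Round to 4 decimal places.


Gradient descent on f(x,y) = 2*x^2 + 1*y^2.
Starting point: (-3.4427, -0.9144), alpha = 0.01
Step 1: grad_x = 2*2*-3.4427 = -13.7708, grad_y = 2*1*-0.9144 = -1.8288
  x_1 = -3.4427 - 0.01*-13.7708 = -3.305
  y_1 = -0.9144 - 0.01*-1.8288 = -0.8961
Step 2: grad_x = 2*2*-3.305 = -13.22, grad_y = 2*1*-0.8961 = -1.7922
  x_2 = -3.305 - 0.01*-13.22 = -3.1728
  y_2 = -0.8961 - 0.01*-1.7922 = -0.8782
Step 3: grad_x = 2*2*-3.1728 = -12.6912, grad_y = 2*1*-0.8782 = -1.7564
  x_3 = -3.1728 - 0.01*-12.6912 = -3.0459
  y_3 = -0.8782 - 0.01*-1.7564 = -0.8606
Step 4: grad_x = 2*2*-3.0459 = -12.1835, grad_y = 2*1*-0.8606 = -1.7213
  x_4 = -3.0459 - 0.01*-12.1835 = -2.924
  y_4 = -0.8606 - 0.01*-1.7213 = -0.8434
Step 5: grad_x = 2*2*-2.924 = -11.6962, grad_y = 2*1*-0.8434 = -1.6868
  x_5 = -2.924 - 0.01*-11.6962 = -2.8071
  y_5 = -0.8434 - 0.01*-1.6868 = -0.8265
f(-2.8071, -0.8265) = 2*(-2.8071)^2 + 1*(-0.8265)^2 = 16.4426


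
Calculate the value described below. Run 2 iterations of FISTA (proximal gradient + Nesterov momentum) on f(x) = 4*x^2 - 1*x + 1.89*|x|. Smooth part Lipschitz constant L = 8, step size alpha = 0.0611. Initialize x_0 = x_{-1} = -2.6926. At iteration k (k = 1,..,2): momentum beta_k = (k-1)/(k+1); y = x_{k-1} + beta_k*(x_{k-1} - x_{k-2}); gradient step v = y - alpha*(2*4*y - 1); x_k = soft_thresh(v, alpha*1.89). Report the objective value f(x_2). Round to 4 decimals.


FISTA on f(x) = 4*x^2 - 1*x + 1.89*|x|
L = 8, alpha = 0.0611
Iteration 1: beta = 0.0, y = -2.6926 + 0.0*(-2.6926 + 2.6926) = -2.6926
  grad(y) = -22.5408, v = y - alpha*grad = -1.3154
  prox(v) = soft_thresh(-1.3154, 0.1155) = -1.1999
Iteration 2: beta = 0.3333, y = -1.1999 + 0.3333*(-1.1999 + 2.6926) = -0.7023
  grad(y) = -6.6184, v = y - alpha*grad = -0.2979
  prox(v) = soft_thresh(-0.2979, 0.1155) = -0.1824
f(x_2) = 4*(-0.1824)^2 - 1*(-0.1824) + 1.89*|-0.1824| = 0.6604


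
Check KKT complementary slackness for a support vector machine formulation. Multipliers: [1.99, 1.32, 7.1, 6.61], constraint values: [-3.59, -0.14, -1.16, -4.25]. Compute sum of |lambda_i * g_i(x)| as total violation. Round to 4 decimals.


KKT complementary slackness check:
lambda_1 * g_1 = 1.99 * -3.59 = -7.1441
lambda_2 * g_2 = 1.32 * -0.14 = -0.1848
lambda_3 * g_3 = 7.1 * -1.16 = -8.236
lambda_4 * g_4 = 6.61 * -4.25 = -28.0925
Total violation = 7.1441 + 0.1848 + 8.236 + 28.0925 = 43.6574


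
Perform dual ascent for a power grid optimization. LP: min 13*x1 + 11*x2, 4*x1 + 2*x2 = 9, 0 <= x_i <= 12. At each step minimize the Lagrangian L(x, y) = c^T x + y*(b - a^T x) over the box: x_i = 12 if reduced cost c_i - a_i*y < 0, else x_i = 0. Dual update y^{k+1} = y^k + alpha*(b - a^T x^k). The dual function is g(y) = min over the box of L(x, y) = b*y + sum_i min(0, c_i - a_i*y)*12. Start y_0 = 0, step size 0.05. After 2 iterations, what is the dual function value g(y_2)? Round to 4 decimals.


Dual ascent for LP: min 13*x1 + 11*x2, 4*x1 + 2*x2 = 9, 0 <= x_i <= 12
Step 1: y^k = 0.0, reduced costs: (13.0, 11.0)
  x^k = (0.0, 0.0), subgradient = b - a^T x = 9.0
  y^{k+1} = 0.0 + 0.05*9.0 = 0.45
Step 2: y^k = 0.45, reduced costs: (11.2, 10.1)
  x^k = (0.0, 0.0), subgradient = b - a^T x = 9.0
  y^{k+1} = 0.45 + 0.05*9.0 = 0.9
Dual objective at y_2 = 0.9: reduced costs (9.4, 9.2), box minimizer x = (0.0, 0.0)
g(y_2) = b*y + (c1 - a1*y)*x1 + (c2 - a2*y)*x2 = 9*0.9 + 9.4*0.0 + 9.2*0.0 = 8.1 + 0.0 + 0.0 = 8.1


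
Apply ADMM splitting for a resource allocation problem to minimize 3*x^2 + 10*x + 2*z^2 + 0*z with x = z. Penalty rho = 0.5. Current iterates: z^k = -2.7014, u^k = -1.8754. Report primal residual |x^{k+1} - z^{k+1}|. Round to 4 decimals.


ADMM iteration with rho = 0.5, z^k = -2.7014, u^k = -1.8754
Step 1: x-update.
Minimize 3*x^2 + 10*x + (0.5/2)*(x + 2.7014 - 1.8754)^2
FOC: (2*3 + 0.5)*x = -10 + 0.5*(-2.7014 + 1.8754)
x^{k+1} = -1.602
Step 2: z-update.
Minimize 2*z^2 + 0*z + (0.5/2)*(-1.602 - z - 1.8754)^2
FOC: (2*2 + 0.5)*z = 0 + 0.5*(-1.602 - 1.8754)
z^{k+1} = -0.3864
Step 3: u-update.
u^{k+1} = -1.8754 - 1.602 + 0.3864 = -3.091
Step 4: Primal residual = |-1.602 + 0.3864| = 1.2156


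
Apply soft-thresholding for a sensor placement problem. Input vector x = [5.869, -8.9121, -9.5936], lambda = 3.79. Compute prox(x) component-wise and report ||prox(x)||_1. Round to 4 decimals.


Soft-thresholding with lambda = 3.79:
prox(5.869) = sign(5.869)*max(|5.869| - 3.79, 0) = 2.079
prox(-8.9121) = sign(-8.9121)*max(|-8.9121| - 3.79, 0) = -5.1221
prox(-9.5936) = sign(-9.5936)*max(|-9.5936| - 3.79, 0) = -5.8036
prox(x) = [2.079, -5.1221, -5.8036]
||prox(x)||_1 = 2.079 + 5.1221 + 5.8036 = 13.0047


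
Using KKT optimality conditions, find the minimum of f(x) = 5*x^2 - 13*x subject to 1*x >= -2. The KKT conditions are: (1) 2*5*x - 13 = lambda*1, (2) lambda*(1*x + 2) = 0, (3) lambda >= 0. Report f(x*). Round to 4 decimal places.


Step 1: Try lambda = 0 (constraint inactive).
Stationarity: 2*5*x - 13 = 0
x* = 13/(2*5) = 1.3
Check constraint: 1*1.3 = 1.3 >= -2 -- satisfied.
Step 2: Compute optimal value.
f(x*) = 5*1.3^2 - 13*1.3 = -8.45


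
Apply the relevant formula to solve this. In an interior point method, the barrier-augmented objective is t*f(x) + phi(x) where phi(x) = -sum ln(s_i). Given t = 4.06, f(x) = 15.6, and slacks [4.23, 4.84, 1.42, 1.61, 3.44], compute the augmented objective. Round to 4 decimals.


Step 1: Compute log-barrier.
ln values: [1.4422, 1.5769, 0.3507, 0.4762, 1.2355]
phi = -(1.4422 + 1.5769 + 0.3507 + 0.4762 + 1.2355) = -5.0815
Step 2: Compute augmented objective.
t*f(x) = 4.06*15.6 = 63.336
Total = 63.336 - 5.0815 = 58.2545


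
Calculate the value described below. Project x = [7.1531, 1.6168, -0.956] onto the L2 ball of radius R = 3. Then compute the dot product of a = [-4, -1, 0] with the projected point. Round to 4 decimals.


Step 1: Compute ||x|| (intermediates to 6 decimals).
||x|| = sqrt(7.1531^2 + 1.6168^2 + (-0.956)^2) = 7.395594
Step 2: Project.
Since ||x|| > R, scale = R/||x|| = 3/7.395594 = 0.405647, proj(x) = scale * x
proj(x) = [2.901634, 0.65585, -0.387799]
Step 3: Dot product.
a^T * proj(x) = -4*2.901634 - 1*0.65585 + 0*(-0.387799) = -12.2624


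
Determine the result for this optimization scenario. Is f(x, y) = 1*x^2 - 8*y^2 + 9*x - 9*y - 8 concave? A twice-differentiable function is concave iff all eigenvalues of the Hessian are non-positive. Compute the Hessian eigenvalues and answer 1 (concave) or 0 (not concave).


The Hessian of f(x,y) = 1*x^2 - 8*y^2 + 9*x - 9*y - 8 is:
H = [[2, 0], [0, -16]]
Trace = 2 - 16 = -14
Determinant = 2*-16 - (0)^2 = -32
Discriminant = (-14)^2 - 4*-32 = 324.0
Eigenvalues: lambda_1 = -16.0, lambda_2 = 2.0
The function is not concave.

0


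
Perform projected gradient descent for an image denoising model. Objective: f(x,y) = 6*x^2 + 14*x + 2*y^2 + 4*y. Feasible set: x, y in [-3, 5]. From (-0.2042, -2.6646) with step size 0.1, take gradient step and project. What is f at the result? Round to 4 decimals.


Step 1: Compute gradient at (-0.2042, -2.6646).
grad_x = 2*6*-0.2042 + 14 = 11.5496
grad_y = 2*2*-2.6646 + 4 = -6.6584
Step 2: Gradient step.
x_raw = -0.2042 - 0.1*11.5496 = -1.3592
y_raw = -2.6646 - 0.1*-6.6584 = -1.9988
Step 3: Project onto [-3, 5].
x_proj = clip(-1.3592) = -1.3592
y_proj = clip(-1.9988) = -1.9988
Step 4: Evaluate f.
f(-1.3592, -1.9988) = -7.9493


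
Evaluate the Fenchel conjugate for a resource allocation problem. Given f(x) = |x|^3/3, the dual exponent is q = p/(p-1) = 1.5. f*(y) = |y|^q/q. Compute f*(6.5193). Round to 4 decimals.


The conjugate exponent q satisfies 1/p + 1/q = 1.
p = 3, so q = 3/(3 - 1) = 1.5
|y|^q = 6.5193^1.5 = 16.6457
f*(6.5193) = 16.6457 / 1.5 = 11.0971


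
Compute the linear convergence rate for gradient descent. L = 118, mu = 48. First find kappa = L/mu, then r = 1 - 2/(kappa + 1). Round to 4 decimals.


Step 1: Compute the condition number.
kappa = L/mu = 118/48 = 2.4583
Step 2: Compute the convergence rate.
r = 1 - 2/(kappa + 1) = 1 - 2*mu/(L + mu) = (L - mu)/(L + mu) = 70/166 = 0.4217


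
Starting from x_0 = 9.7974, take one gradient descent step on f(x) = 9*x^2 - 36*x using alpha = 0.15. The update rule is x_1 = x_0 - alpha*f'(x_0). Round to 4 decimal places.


We compute the gradient at x_0 and apply the update.
f'(x) = 18*x - 36
f'(9.7974) = 18*9.7974 - 36 = 140.3532
x_1 = 9.7974 - 0.15*140.3532 = -11.2556


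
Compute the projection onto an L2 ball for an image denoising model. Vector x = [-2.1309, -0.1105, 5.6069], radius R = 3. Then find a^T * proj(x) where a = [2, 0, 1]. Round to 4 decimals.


Step 1: Compute ||x|| (intermediates to 6 decimals).
||x|| = sqrt((-2.1309)^2 + (-0.1105)^2 + 5.6069^2) = 5.999189
Step 2: Project.
Since ||x|| > R, scale = R/||x|| = 3/5.999189 = 0.500068, proj(x) = scale * x
proj(x) = [-1.065595, -0.055258, 2.803831]
Step 3: Dot product.
a^T * proj(x) = 2*(-1.065595) + 0*(-0.055258) + 1*2.803831 = 0.6726


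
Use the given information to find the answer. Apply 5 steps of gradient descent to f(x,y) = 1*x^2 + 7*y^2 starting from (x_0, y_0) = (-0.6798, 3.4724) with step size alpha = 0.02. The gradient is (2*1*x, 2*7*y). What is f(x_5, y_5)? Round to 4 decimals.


Gradient descent on f(x,y) = 1*x^2 + 7*y^2.
Starting point: (-0.6798, 3.4724), alpha = 0.02
Step 1: grad_x = 2*1*-0.6798 = -1.3596, grad_y = 2*7*3.4724 = 48.6136
  x_1 = -0.6798 - 0.02*-1.3596 = -0.6526
  y_1 = 3.4724 - 0.02*48.6136 = 2.5001
Step 2: grad_x = 2*1*-0.6526 = -1.3052, grad_y = 2*7*2.5001 = 35.0018
  x_2 = -0.6526 - 0.02*-1.3052 = -0.6265
  y_2 = 2.5001 - 0.02*35.0018 = 1.8001
Step 3: grad_x = 2*1*-0.6265 = -1.253, grad_y = 2*7*1.8001 = 25.2013
  x_3 = -0.6265 - 0.02*-1.253 = -0.6014
  y_3 = 1.8001 - 0.02*25.2013 = 1.2961
Step 4: grad_x = 2*1*-0.6014 = -1.2029, grad_y = 2*7*1.2961 = 18.1449
  x_4 = -0.6014 - 0.02*-1.2029 = -0.5774
  y_4 = 1.2961 - 0.02*18.1449 = 0.9332
Step 5: grad_x = 2*1*-0.5774 = -1.1548, grad_y = 2*7*0.9332 = 13.0643
  x_5 = -0.5774 - 0.02*-1.1548 = -0.5543
  y_5 = 0.9332 - 0.02*13.0643 = 0.6719
f(-0.5543, 0.6719) = 1*(-0.5543)^2 + 7*0.6719^2 = 3.4672


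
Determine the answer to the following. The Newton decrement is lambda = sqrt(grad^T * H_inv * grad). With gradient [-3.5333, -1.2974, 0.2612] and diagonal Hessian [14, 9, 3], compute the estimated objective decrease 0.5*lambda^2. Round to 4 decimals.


Step 1: H is diagonal, so H^(-1) * g = [-0.2524, -0.1442, 0.0871].
Step 2: g^T H^(-1) g = sum_i g_i^2 / H_ii
  = (-3.5333)^2/14 + (-1.2974)^2/9 + (0.2612)^2/3
  = 0.8917 + 0.187 + 0.0227 = 1.1015
Step 3: Objective decrease = 0.5 * g^T H^(-1) g = 0.5507


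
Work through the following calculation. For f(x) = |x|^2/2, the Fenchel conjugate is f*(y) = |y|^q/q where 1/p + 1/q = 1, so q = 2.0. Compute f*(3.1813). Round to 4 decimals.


The conjugate exponent q satisfies 1/p + 1/q = 1.
p = 2, so q = 2/(2 - 1) = 2.0
|y|^q = 3.1813^2.0 = 10.1207
f*(3.1813) = 10.1207 / 2.0 = 5.0603


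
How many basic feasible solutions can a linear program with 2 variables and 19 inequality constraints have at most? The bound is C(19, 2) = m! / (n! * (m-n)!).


Each vertex corresponds to some choice of n active constraints out of m, so the number of vertices is at most C(m, n) = m! / (n!(m-n)!).
m = 19, n = 2
Numerator: 19 * 18
Denominator: 2! = 2
C(19, 2) = 171


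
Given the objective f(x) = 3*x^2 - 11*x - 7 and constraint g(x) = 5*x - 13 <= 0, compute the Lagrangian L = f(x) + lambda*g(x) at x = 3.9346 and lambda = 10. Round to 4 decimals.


Step 1: Evaluate f(x).
f(3.9346) = 3*3.9346^2 - 11*3.9346 - 7 = -3.8374
Step 2: Evaluate g(x).
g(3.9346) = 5*3.9346 - 13 = 6.673
Step 3: Compute Lagrangian.
L = -3.8374 + 10*6.673 = 62.8926


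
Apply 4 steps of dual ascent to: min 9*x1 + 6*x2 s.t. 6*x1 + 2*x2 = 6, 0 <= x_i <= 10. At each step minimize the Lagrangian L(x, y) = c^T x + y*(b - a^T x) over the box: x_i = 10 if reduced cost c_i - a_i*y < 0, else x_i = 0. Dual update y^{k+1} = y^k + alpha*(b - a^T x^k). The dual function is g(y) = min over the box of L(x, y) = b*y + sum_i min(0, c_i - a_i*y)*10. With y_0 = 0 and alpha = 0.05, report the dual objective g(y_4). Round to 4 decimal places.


Dual ascent for LP: min 9*x1 + 6*x2, 6*x1 + 2*x2 = 6, 0 <= x_i <= 10
Step 1: y^k = 0.0, reduced costs: (9.0, 6.0)
  x^k = (0.0, 0.0), subgradient = b - a^T x = 6.0
  y^{k+1} = 0.0 + 0.05*6.0 = 0.3
Step 2: y^k = 0.3, reduced costs: (7.2, 5.4)
  x^k = (0.0, 0.0), subgradient = b - a^T x = 6.0
  y^{k+1} = 0.3 + 0.05*6.0 = 0.6
Step 3: y^k = 0.6, reduced costs: (5.4, 4.8)
  x^k = (0.0, 0.0), subgradient = b - a^T x = 6.0
  y^{k+1} = 0.6 + 0.05*6.0 = 0.9
Step 4: y^k = 0.9, reduced costs: (3.6, 4.2)
  x^k = (0.0, 0.0), subgradient = b - a^T x = 6.0
  y^{k+1} = 0.9 + 0.05*6.0 = 1.2
Dual objective at y_4 = 1.2: reduced costs (1.8, 3.6), box minimizer x = (0.0, 0.0)
g(y_4) = b*y + (c1 - a1*y)*x1 + (c2 - a2*y)*x2 = 6*1.2 + 1.8*0.0 + 3.6*0.0 = 7.2 + 0.0 + 0.0 = 7.2


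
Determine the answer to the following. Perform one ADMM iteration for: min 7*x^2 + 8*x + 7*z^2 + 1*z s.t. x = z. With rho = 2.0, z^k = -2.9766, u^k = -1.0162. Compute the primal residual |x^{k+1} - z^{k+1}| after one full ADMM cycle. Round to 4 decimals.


ADMM iteration with rho = 2.0, z^k = -2.9766, u^k = -1.0162
Step 1: x-update.
Minimize 7*x^2 + 8*x + (2.0/2)*(x + 2.9766 - 1.0162)^2
FOC: (2*7 + 2.0)*x = -8 + 2.0*(-2.9766 + 1.0162)
x^{k+1} = -0.7451
Step 2: z-update.
Minimize 7*z^2 + 1*z + (2.0/2)*(-0.7451 - z - 1.0162)^2
FOC: (2*7 + 2.0)*z = -1 + 2.0*(-0.7451 - 1.0162)
z^{k+1} = -0.2827
Step 3: u-update.
u^{k+1} = -1.0162 - 0.7451 + 0.2827 = -1.4786
Step 4: Primal residual = |-0.7451 + 0.2827| = 0.4624


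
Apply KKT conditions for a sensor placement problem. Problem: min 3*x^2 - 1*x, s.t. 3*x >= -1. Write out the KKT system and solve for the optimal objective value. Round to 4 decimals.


Step 1: Try lambda = 0 (constraint inactive).
Stationarity: 2*3*x - 1 = 0
x* = 1/(2*3) = 1/6 = 0.1667 (rounded; the exact value 1/6 is used below)
Check constraint: 3*0.1667 = 0.5001 >= -1 -- satisfied.
Step 2: Compute optimal value.
f(x*) = 3*(1/6)^2 - 1*(1/6) = -0.0833


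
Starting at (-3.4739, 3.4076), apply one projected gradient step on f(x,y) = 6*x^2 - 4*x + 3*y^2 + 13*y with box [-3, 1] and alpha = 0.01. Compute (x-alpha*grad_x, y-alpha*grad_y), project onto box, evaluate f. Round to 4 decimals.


Step 1: Compute gradient at (-3.4739, 3.4076).
grad_x = 2*6*-3.4739 - 4 = -45.6868
grad_y = 2*3*3.4076 + 13 = 33.4456
Step 2: Gradient step.
x_raw = -3.4739 - 0.01*-45.6868 = -3.017
y_raw = 3.4076 - 0.01*33.4456 = 3.0731
Step 3: Project onto [-3, 1].
x_proj = clip(-3.017) = -3.0
y_proj = clip(3.0731) = 1.0
Step 4: Evaluate f.
f(-3.0, 1.0) = 82.0


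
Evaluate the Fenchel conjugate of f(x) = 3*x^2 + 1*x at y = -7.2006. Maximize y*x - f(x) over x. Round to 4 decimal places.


f*(y) = sup_x {y*x - a*x^2 - b*x} = sup_x {(y-b)*x - a*x^2}
FOC: (y - b) - 2a*x = 0 => x* = (y - b)/(2a)
x* = (-7.2006 - 1)/(2*3) = -1.3668
f*(-7.2006) = (y-b)^2/(4a) = (-7.2006 - 1)^2/(4*3)
= 67.2498/12 = 5.6042


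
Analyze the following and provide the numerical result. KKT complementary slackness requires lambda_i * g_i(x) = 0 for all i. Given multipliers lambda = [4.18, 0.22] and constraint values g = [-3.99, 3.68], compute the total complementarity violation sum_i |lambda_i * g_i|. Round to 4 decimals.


KKT complementary slackness check:
lambda_1 * g_1 = 4.18 * -3.99 = -16.6782
lambda_2 * g_2 = 0.22 * 3.68 = 0.8096
Total violation = 16.6782 + 0.8096 = 17.4878


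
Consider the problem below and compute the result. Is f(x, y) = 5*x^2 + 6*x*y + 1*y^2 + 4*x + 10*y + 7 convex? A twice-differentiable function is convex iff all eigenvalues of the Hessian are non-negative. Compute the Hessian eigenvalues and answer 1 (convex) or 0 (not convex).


The Hessian of f(x,y) = 5*x^2 + 6*x*y + 1*y^2 + 4*x + 10*y + 7 is:
H = [[10, 6], [6, 2]]
Trace = 10 + 2 = 12
Determinant = 10*2 - (6)^2 = -16
Discriminant = (12)^2 - 4*-16 = 208.0
Eigenvalues: lambda_1 = -1.2111, lambda_2 = 13.2111
The function is not convex.

0


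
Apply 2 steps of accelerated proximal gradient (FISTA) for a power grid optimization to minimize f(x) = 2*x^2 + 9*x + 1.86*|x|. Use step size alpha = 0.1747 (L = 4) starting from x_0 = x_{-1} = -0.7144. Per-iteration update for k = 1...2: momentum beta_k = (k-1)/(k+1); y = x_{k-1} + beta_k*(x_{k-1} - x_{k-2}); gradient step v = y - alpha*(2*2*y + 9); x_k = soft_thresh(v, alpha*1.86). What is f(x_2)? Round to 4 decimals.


FISTA on f(x) = 2*x^2 + 9*x + 1.86*|x|
L = 4, alpha = 0.1747
Iteration 1: beta = 0.0, y = -0.7144 + 0.0*(-0.7144 + 0.7144) = -0.7144
  grad(y) = 6.1424, v = y - alpha*grad = -1.7875
  prox(v) = soft_thresh(-1.7875, 0.3249) = -1.4625
Iteration 2: beta = 0.3333, y = -1.4625 + 0.3333*(-1.4625 + 0.7144) = -1.7119
  grad(y) = 2.1523, v = y - alpha*grad = -2.0879
  prox(v) = soft_thresh(-2.0879, 0.3249) = -1.763
f(x_2) = 2*(-1.763)^2 + 9*(-1.763) + 1.86*|-1.763| = -6.3715


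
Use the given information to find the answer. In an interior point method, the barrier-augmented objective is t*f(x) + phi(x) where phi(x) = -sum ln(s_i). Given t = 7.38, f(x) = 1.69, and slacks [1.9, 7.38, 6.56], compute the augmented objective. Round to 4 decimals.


Step 1: Compute log-barrier.
ln values: [0.6419, 1.9988, 1.881]
phi = -(0.6419 + 1.9988 + 1.881) = -4.5216
Step 2: Compute augmented objective.
t*f(x) = 7.38*1.69 = 12.4722
Total = 12.4722 - 4.5216 = 7.9506


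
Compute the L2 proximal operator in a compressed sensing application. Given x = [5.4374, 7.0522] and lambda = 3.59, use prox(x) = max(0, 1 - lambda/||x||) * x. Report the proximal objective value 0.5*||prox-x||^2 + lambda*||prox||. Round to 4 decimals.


Step 1: Compute ||x||.
||x|| = 8.905
Step 2: Compute scaling factor.
scale = max(0, 1 - 3.59/8.905) = 0.5969
Step 3: prox(x) = [3.2453, 4.2091]
||prox(x)|| = 5.315
Step 4: Proximal objective.
0.5*||prox-x||^2 = 6.4441
lambda*||prox|| = 19.0809
Total = 25.5249


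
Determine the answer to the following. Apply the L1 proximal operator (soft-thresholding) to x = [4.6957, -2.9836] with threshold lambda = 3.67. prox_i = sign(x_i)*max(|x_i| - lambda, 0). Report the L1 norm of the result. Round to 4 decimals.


Soft-thresholding with lambda = 3.67:
prox(4.6957) = sign(4.6957)*max(|4.6957| - 3.67, 0) = 1.0257
prox(-2.9836) = sign(-2.9836)*max(|-2.9836| - 3.67, 0) = 0.0
prox(x) = [1.0257, 0.0]
||prox(x)||_1 = 1.0257 + 0.0 = 1.0257


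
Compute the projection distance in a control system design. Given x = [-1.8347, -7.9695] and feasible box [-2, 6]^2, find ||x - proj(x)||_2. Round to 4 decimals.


Project each component onto [-2, 6].
clip(-1.8347) = -1.8347, clip(-7.9695) = -2.0
Projection = [-1.8347, -2.0]
Squared diffs: [0.0, 35.6349]
Distance = sqrt(35.6349) = 5.9695


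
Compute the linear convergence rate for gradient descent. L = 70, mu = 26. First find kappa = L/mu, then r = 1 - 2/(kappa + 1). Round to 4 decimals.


Step 1: Compute the condition number.
kappa = L/mu = 70/26 = 2.6923
Step 2: Compute the convergence rate.
r = 1 - 2/(kappa + 1) = 1 - 2*mu/(L + mu) = (L - mu)/(L + mu) = 44/96 = 0.4583


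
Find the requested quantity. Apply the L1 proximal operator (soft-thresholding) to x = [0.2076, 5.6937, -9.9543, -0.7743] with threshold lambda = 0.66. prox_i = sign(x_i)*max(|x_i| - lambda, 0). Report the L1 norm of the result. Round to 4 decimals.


Soft-thresholding with lambda = 0.66:
prox(0.2076) = sign(0.2076)*max(|0.2076| - 0.66, 0) = 0.0
prox(5.6937) = sign(5.6937)*max(|5.6937| - 0.66, 0) = 5.0337
prox(-9.9543) = sign(-9.9543)*max(|-9.9543| - 0.66, 0) = -9.2943
prox(-0.7743) = sign(-0.7743)*max(|-0.7743| - 0.66, 0) = -0.1143
prox(x) = [0.0, 5.0337, -9.2943, -0.1143]
||prox(x)||_1 = 0.0 + 5.0337 + 9.2943 + 0.1143 = 14.4423


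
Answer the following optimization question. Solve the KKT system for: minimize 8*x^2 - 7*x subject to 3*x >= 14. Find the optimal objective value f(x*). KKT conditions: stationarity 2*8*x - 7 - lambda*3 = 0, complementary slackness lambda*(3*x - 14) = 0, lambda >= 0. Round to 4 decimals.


Step 1: Try lambda = 0 (constraint inactive).
x_unc = 7/(2*8) = 0.4375
Check: 3*0.4375 = 1.3125 < 14 -- violated!
Step 2: Constraint must be active: 3*x = 14
x* = 14/3 = 4.6667 (rounded; the exact value 14/3 is used below)
lambda = (2*8*(14/3) - 7)/3 = 22.5556
Step 3: Compute optimal value.
f(x*) = 8*(14/3)^2 - 7*(14/3) = 141.5556


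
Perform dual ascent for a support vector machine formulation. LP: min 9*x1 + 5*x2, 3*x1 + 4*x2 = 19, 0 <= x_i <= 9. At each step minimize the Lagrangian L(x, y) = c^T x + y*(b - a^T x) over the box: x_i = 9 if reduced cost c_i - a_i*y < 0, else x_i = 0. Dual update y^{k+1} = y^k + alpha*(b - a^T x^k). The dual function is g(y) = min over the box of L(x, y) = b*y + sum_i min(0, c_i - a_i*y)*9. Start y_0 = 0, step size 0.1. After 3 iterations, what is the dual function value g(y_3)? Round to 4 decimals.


Dual ascent for LP: min 9*x1 + 5*x2, 3*x1 + 4*x2 = 19, 0 <= x_i <= 9
Step 1: y^k = 0.0, reduced costs: (9.0, 5.0)
  x^k = (0.0, 0.0), subgradient = b - a^T x = 19.0
  y^{k+1} = 0.0 + 0.1*19.0 = 1.9
Step 2: y^k = 1.9, reduced costs: (3.3, -2.6)
  x^k = (0.0, 9.0), subgradient = b - a^T x = -17.0
  y^{k+1} = 1.9 + 0.1*-17.0 = 0.2
Step 3: y^k = 0.2, reduced costs: (8.4, 4.2)
  x^k = (0.0, 0.0), subgradient = b - a^T x = 19.0
  y^{k+1} = 0.2 + 0.1*19.0 = 2.1
Dual objective at y_3 = 2.1: reduced costs (2.7, -3.4), box minimizer x = (0.0, 9.0)
g(y_3) = b*y + (c1 - a1*y)*x1 + (c2 - a2*y)*x2 = 19*2.1 + 2.7*0.0 + (-3.4)*9.0 = 39.9 + 0.0 - 30.6 = 9.3


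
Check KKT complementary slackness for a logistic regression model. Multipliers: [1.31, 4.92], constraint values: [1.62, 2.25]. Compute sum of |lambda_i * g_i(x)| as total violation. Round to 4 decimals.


KKT complementary slackness check:
lambda_1 * g_1 = 1.31 * 1.62 = 2.1222
lambda_2 * g_2 = 4.92 * 2.25 = 11.07
Total violation = 2.1222 + 11.07 = 13.1922


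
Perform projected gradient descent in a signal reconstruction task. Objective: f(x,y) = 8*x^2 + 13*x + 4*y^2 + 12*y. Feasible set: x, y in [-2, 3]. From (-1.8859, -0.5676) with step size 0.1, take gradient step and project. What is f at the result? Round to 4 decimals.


Step 1: Compute gradient at (-1.8859, -0.5676).
grad_x = 2*8*-1.8859 + 13 = -17.1744
grad_y = 2*4*-0.5676 + 12 = 7.4592
Step 2: Gradient step.
x_raw = -1.8859 - 0.1*-17.1744 = -0.1685
y_raw = -0.5676 - 0.1*7.4592 = -1.3135
Step 3: Project onto [-2, 3].
x_proj = clip(-0.1685) = -0.1685
y_proj = clip(-1.3135) = -1.3135
Step 4: Evaluate f.
f(-0.1685, -1.3135) = -10.8239


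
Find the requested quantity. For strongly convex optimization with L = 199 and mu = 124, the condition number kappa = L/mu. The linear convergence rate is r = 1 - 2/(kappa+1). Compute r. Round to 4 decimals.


Step 1: Compute the condition number.
kappa = L/mu = 199/124 = 1.6048
Step 2: Compute the convergence rate.
r = 1 - 2/(kappa + 1) = 1 - 2*mu/(L + mu) = (L - mu)/(L + mu) = 75/323 = 0.2322


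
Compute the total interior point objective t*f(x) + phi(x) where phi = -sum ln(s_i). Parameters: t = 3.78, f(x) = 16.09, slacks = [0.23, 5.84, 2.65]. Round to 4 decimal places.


Step 1: Compute log-barrier.
ln values: [-1.4697, 1.7647, 0.9746]
phi = -(-1.4697 + 1.7647 + 0.9746) = -1.2696
Step 2: Compute augmented objective.
t*f(x) = 3.78*16.09 = 60.8202
Total = 60.8202 - 1.2696 = 59.5506
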